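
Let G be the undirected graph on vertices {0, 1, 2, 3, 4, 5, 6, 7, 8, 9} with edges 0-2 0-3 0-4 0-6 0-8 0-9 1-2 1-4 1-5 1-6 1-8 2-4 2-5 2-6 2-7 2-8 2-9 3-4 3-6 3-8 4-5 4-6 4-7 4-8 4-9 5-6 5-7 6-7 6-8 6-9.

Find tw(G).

4

A width-4 tree decomposition is:
Bags: B1 = {1, 2, 4, 6, 8}  B2 = {0, 2, 4, 6, 8}  B3 = {1, 2, 4, 5, 6}  B4 = {0, 3, 4, 6, 8}  B5 = {2, 4, 5, 6, 7}  B6 = {0, 2, 4, 6, 9}
Tree: B1–B2, B1–B3, B2–B4, B3–B5, B2–B6
Each bag holds 5 vertices, so the decomposition has width 4, which upper-bounds the treewidth. On the other hand G contains the 5-clique {0, 2, 4, 6, 8}. A clique must lie in a single bag of any decomposition, so no decomposition can have width below 4. Hence tw(G) = 4 exactly.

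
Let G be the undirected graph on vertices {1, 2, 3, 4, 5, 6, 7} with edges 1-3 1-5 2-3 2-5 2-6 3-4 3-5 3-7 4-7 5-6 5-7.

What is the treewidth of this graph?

A width-2 tree decomposition is:
Bags: B1 = {3, 5, 7}  B2 = {3, 4, 7}  B3 = {1, 3, 5}  B4 = {2, 3, 5}  B5 = {2, 5, 6}
Tree: B1–B2, B1–B3, B1–B4, B4–B5
Each bag holds 3 vertices, so the decomposition has width 2, which upper-bounds the treewidth. Conversely, {3, 4, 7} is a clique of size 3, and the vertices of any clique must share a bag in every tree decomposition; so some bag has ≥ 3 vertices and tw(G) ≥ 2. Combining the bounds, tw(G) = 2.

2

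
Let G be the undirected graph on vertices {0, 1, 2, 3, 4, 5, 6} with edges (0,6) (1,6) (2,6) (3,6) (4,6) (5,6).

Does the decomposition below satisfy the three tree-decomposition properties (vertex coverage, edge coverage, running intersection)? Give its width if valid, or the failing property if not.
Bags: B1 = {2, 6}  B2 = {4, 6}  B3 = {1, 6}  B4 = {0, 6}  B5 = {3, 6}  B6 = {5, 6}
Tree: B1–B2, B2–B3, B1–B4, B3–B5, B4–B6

Checking the three conditions: (i) the bags cover all of {0, 1, 2, 3, 4, 5, 6}; (ii) for each edge, some bag contains both endpoints; (iii) the bags containing any fixed vertex form a subtree. All hold, so the decomposition is valid with width 2 − 1 = 1.

Yes; width 1.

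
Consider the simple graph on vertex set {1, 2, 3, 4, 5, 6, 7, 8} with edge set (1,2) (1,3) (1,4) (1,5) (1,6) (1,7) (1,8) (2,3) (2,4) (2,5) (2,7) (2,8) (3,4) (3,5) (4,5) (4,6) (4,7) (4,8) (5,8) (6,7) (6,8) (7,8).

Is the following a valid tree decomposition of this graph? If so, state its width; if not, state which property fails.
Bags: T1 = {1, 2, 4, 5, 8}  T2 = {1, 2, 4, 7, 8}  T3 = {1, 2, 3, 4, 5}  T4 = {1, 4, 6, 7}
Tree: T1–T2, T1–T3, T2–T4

No — edge (8,6) lies in no bag.

A tree decomposition must satisfy three properties: every vertex lies in some bag; for every edge, both endpoints lie together in some bag; and for every vertex, the bags containing it form a connected subtree. Here edge (8,6) lies in no bag, so the decomposition is invalid.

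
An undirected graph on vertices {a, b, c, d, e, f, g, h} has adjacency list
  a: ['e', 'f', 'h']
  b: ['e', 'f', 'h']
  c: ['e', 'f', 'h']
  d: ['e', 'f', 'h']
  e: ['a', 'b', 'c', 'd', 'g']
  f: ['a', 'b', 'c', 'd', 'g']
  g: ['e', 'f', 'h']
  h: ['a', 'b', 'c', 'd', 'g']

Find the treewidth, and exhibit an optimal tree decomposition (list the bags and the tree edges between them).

The largest bag has 4 vertices, giving width 3; this decomposition certifies tw(G) ≤ 3. For the lower bound: the 4 vertex sets {a,h}, {d,e}, {f}, {g} are disjoint, each induces a connected subgraph, and every pair is joined by at least one edge of G. Contracting each set to a single vertex therefore yields K_{4} as a minor, and since treewidth is minor-monotone, tw(G) ≥ tw(K_{4}) = 3. Therefore the treewidth is 3.

Treewidth 3.
One optimal decomposition is:
Bags: B1 = {a, e, f, h}  B2 = {d, e, f, h}  B3 = {e, f, g, h}  B4 = {b, e, f, h}  B5 = {c, e, f, h}
Tree: B1–B2, B2–B3, B3–B4, B4–B5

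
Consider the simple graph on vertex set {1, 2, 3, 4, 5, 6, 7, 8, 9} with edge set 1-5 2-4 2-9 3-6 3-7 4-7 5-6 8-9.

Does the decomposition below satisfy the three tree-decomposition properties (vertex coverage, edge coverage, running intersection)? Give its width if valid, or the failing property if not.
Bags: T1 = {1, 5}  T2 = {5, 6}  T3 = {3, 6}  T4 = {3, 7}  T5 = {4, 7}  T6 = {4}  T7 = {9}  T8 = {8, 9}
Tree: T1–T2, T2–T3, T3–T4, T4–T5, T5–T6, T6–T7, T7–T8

No — vertex 2 appears in no bag.

A tree decomposition must satisfy three properties: every vertex lies in some bag; for every edge, both endpoints lie together in some bag; and for every vertex, the bags containing it form a connected subtree. Here vertex 2 appears in no bag, so the decomposition is invalid.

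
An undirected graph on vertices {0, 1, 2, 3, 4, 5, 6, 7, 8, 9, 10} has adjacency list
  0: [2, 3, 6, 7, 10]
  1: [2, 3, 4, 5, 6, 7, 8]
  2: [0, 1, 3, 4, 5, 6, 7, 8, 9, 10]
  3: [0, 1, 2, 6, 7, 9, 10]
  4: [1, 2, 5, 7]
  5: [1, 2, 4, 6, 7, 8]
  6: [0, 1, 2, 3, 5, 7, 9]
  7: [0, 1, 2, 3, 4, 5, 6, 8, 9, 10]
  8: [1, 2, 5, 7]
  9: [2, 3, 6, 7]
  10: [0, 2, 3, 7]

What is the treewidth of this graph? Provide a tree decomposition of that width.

The largest bag has 5 vertices, giving width 4; this decomposition certifies tw(G) ≤ 4. Conversely, {0, 2, 3, 7, 10} is a clique of size 5, and the vertices of any clique must share a bag in every tree decomposition; so some bag has ≥ 5 vertices and tw(G) ≥ 4. Combining the bounds, tw(G) = 4.

Treewidth 4.
One optimal decomposition is:
Bags: B1 = {1, 2, 3, 6, 7}  B2 = {0, 2, 3, 6, 7}  B3 = {0, 2, 3, 7, 10}  B4 = {2, 3, 6, 7, 9}  B5 = {1, 2, 5, 6, 7}  B6 = {1, 2, 5, 7, 8}  B7 = {1, 2, 4, 5, 7}
Tree: B1–B2, B2–B3, B2–B4, B1–B5, B5–B6, B6–B7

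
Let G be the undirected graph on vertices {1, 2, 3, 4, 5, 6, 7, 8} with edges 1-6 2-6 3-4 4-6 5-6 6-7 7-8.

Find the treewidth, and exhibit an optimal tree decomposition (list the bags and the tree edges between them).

The largest bag has 2 vertices, giving width 1; this decomposition certifies tw(G) ≤ 1. Any graph with an edge has treewidth ≥ 1, and G has the edge 1–6. The upper and lower bounds meet at 1, so that is the treewidth.

Treewidth 1.
Bags: B1 = {1, 6}  B2 = {4, 6}  B3 = {6, 7}  B4 = {5, 6}  B5 = {3, 4}  B6 = {7, 8}  B7 = {2, 6}
Tree: B1–B2, B1–B3, B2–B4, B2–B5, B3–B6, B4–B7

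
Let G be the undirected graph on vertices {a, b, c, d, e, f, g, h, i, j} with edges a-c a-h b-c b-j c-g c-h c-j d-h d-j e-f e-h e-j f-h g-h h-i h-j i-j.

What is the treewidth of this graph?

A width-2 tree decomposition is:
Bags: B1 = {c, h, j}  B2 = {h, i, j}  B3 = {c, g, h}  B4 = {b, c, j}  B5 = {a, c, h}  B6 = {d, h, j}  B7 = {e, h, j}  B8 = {e, f, h}
Tree: B1–B2, B1–B3, B1–B4, B1–B5, B1–B6, B2–B7, B7–B8
Every bag has size at most 3, so the width is 3 − 1 = 2 and tw(G) ≤ 2. On the other hand G contains the 3-clique {c, g, h}. A clique must lie in a single bag of any decomposition, so no decomposition can have width below 2. The upper and lower bounds meet at 2, so that is the treewidth.

2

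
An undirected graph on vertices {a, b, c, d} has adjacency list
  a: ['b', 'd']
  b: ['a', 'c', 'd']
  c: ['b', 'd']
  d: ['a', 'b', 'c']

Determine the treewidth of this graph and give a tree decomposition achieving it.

Treewidth 2.
Bags: B1 = {b, c, d}  B2 = {a, b, d}
Tree: B1–B2

Each bag holds 3 vertices, so the decomposition has width 2, which upper-bounds the treewidth. On the other hand G contains the 3-clique {b, c, d}. A clique must lie in a single bag of any decomposition, so no decomposition can have width below 2. Hence tw(G) = 2 exactly.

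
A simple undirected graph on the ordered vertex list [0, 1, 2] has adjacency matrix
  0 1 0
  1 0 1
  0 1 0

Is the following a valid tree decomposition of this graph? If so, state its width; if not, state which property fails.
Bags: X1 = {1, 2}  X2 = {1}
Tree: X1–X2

No — vertex 0 appears in no bag.

A tree decomposition must satisfy three properties: every vertex lies in some bag; for every edge, both endpoints lie together in some bag; and for every vertex, the bags containing it form a connected subtree. Here vertex 0 appears in no bag, so the decomposition is invalid.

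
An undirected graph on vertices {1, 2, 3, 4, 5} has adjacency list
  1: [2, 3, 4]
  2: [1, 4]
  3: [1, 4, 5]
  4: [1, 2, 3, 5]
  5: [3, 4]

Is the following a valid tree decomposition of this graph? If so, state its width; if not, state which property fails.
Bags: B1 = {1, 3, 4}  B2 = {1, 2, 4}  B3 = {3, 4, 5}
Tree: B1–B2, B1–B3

Every vertex of G appears in some bag (union = {1, 2, 3, 4, 5}); every edge is covered by a bag; and for each vertex v the set of bags containing v is connected in the bag tree. The decomposition is therefore valid. The largest bag has 3 vertices, so the width is 2.

Yes; width 2.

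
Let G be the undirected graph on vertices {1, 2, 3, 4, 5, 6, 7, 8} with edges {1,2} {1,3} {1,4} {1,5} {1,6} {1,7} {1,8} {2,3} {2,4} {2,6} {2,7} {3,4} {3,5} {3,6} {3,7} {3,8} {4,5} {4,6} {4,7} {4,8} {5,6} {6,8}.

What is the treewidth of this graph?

A width-4 tree decomposition is:
Bags: B1 = {1, 3, 4, 5, 6}  B2 = {1, 2, 3, 4, 6}  B3 = {1, 3, 4, 6, 8}  B4 = {1, 2, 3, 4, 7}
Tree: B1–B2, B2–B3, B2–B4
The largest bag has 5 vertices, giving width 4; this decomposition certifies tw(G) ≤ 4. Conversely, {1, 3, 4, 6, 8} is a clique of size 5, and the vertices of any clique must share a bag in every tree decomposition; so some bag has ≥ 5 vertices and tw(G) ≥ 4. Hence tw(G) = 4 exactly.

4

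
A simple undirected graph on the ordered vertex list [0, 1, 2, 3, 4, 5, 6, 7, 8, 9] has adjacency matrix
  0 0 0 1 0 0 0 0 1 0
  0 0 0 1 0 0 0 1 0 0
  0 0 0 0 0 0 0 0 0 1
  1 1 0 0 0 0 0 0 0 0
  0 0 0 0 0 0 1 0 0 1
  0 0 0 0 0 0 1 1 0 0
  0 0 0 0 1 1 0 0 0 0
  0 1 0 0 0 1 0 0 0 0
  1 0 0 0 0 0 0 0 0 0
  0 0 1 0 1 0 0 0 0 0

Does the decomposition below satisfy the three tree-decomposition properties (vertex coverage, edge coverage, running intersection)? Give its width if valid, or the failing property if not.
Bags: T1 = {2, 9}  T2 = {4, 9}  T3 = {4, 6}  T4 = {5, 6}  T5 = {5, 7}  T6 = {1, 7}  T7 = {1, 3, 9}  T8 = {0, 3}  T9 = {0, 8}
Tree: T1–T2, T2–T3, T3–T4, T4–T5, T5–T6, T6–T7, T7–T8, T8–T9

A tree decomposition must satisfy three properties: every vertex lies in some bag; for every edge, both endpoints lie together in some bag; and for every vertex, the bags containing it form a connected subtree. Here bags containing vertex 9 are not connected in the tree, so the decomposition is invalid.

No — bags containing vertex 9 are not connected in the tree.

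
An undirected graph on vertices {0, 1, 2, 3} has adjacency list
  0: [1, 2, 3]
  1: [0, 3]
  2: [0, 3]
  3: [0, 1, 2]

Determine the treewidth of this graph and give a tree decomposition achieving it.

Treewidth 2.
One such decomposition:
Bags: B1 = {0, 1, 3}  B2 = {0, 2, 3}
Tree: B1–B2

Each bag holds 3 vertices, so the decomposition has width 2, which upper-bounds the treewidth. Conversely, {0, 1, 3} is a clique of size 3, and the vertices of any clique must share a bag in every tree decomposition; so some bag has ≥ 3 vertices and tw(G) ≥ 2. Therefore the treewidth is 2.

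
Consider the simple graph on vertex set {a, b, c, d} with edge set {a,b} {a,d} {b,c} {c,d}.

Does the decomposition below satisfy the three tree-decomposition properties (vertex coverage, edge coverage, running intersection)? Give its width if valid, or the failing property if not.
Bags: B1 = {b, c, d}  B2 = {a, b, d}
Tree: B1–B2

Yes; width 2.

Vertex coverage: the bags together contain {a, b, c, d}, the full vertex set. Edge coverage: each edge of G has both endpoints in at least one bag. Running intersection: for every vertex, the bags containing it form a connected subtree. All three properties hold, so this is a valid tree decomposition of width max|bag| − 1 = 2, and hence tw(G) ≤ 2.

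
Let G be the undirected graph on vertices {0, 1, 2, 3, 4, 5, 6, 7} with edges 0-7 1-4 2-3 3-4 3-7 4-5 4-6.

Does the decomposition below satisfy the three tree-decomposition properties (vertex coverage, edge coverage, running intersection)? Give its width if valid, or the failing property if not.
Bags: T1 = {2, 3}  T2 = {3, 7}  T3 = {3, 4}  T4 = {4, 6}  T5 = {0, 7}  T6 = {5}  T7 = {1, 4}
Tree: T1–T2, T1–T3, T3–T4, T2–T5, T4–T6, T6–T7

A tree decomposition must satisfy three properties: every vertex lies in some bag; for every edge, both endpoints lie together in some bag; and for every vertex, the bags containing it form a connected subtree. Here edge (4,5) lies in no bag, so the decomposition is invalid.

No — edge (4,5) lies in no bag.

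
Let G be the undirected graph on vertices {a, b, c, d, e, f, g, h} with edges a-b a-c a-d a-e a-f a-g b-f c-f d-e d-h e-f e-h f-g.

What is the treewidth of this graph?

2

A width-2 tree decomposition is:
Bags: B1 = {a, e, f}  B2 = {a, d, e}  B3 = {d, e, h}  B4 = {a, c, f}  B5 = {a, b, f}  B6 = {a, f, g}
Tree: B1–B2, B2–B3, B1–B4, B1–B5, B5–B6
The largest bag has 3 vertices, giving width 2; this decomposition certifies tw(G) ≤ 2. Conversely, {d, e, h} is a clique of size 3, and the vertices of any clique must share a bag in every tree decomposition; so some bag has ≥ 3 vertices and tw(G) ≥ 2. Combining the bounds, tw(G) = 2.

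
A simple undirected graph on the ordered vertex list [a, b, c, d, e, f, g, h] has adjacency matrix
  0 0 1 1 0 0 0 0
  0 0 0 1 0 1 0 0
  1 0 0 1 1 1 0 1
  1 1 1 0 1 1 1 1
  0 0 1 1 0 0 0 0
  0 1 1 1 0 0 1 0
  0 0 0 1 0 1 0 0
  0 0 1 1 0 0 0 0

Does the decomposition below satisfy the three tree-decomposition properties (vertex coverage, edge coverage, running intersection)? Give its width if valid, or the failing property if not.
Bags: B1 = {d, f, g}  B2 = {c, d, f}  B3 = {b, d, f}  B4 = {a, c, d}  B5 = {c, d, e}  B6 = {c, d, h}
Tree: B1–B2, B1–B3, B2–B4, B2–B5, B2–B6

Yes; width 2.

Every vertex of G appears in some bag (union = {a, b, c, d, e, f, g, h}); every edge is covered by a bag; and for each vertex v the set of bags containing v is connected in the bag tree. The decomposition is therefore valid. The largest bag has 3 vertices, so the width is 2.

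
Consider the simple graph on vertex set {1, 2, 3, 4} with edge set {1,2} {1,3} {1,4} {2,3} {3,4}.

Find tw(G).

2

A width-2 tree decomposition is:
Bags: B1 = {1, 3, 4}  B2 = {1, 2, 3}
Tree: B1–B2
Each bag holds 3 vertices, so the decomposition has width 2, which upper-bounds the treewidth. Conversely, {1, 2, 3} is a clique of size 3, and the vertices of any clique must share a bag in every tree decomposition; so some bag has ≥ 3 vertices and tw(G) ≥ 2. The upper and lower bounds meet at 2, so that is the treewidth.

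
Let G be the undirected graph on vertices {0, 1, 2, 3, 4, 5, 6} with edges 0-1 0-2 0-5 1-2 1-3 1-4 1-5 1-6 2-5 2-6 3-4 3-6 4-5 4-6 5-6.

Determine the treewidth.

3

A width-3 tree decomposition is:
Bags: B1 = {1, 2, 5, 6}  B2 = {1, 4, 5, 6}  B3 = {1, 3, 4, 6}  B4 = {0, 1, 2, 5}
Tree: B1–B2, B2–B3, B1–B4
Every bag has size at most 4, so the width is 4 − 1 = 3 and tw(G) ≤ 3. On the other hand G contains the 4-clique {1, 3, 4, 6}. A clique must lie in a single bag of any decomposition, so no decomposition can have width below 3. The upper and lower bounds meet at 3, so that is the treewidth.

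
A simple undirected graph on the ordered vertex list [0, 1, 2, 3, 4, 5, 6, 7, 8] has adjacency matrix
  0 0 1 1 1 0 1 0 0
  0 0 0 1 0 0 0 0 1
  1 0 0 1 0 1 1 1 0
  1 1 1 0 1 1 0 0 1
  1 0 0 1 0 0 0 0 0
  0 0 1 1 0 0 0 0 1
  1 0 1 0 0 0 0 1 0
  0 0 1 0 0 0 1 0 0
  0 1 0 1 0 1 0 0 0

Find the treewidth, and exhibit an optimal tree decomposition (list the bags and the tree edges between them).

Every bag has size at most 3, so the width is 3 − 1 = 2 and tw(G) ≤ 2. For the lower bound, the 3 vertices {0, 2, 3} are pairwise adjacent, and any tree decomposition puts a clique entirely inside one bag — forcing width ≥ 2. Therefore the treewidth is 2.

Treewidth 2.
One optimal decomposition is:
Bags: B1 = {0, 2, 3}  B2 = {2, 3, 5}  B3 = {0, 3, 4}  B4 = {3, 5, 8}  B5 = {1, 3, 8}  B6 = {0, 2, 6}  B7 = {2, 6, 7}
Tree: B1–B2, B1–B3, B2–B4, B4–B5, B1–B6, B6–B7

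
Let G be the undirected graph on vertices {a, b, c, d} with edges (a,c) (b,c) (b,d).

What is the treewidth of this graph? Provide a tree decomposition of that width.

The largest bag has 2 vertices, giving width 1; this decomposition certifies tw(G) ≤ 1. Any graph with an edge has treewidth ≥ 1, and G has the edge a–c. Combining the bounds, tw(G) = 1.

Treewidth 1.
One such decomposition:
Bags: B1 = {a, c}  B2 = {b, c}  B3 = {b, d}
Tree: B1–B2, B2–B3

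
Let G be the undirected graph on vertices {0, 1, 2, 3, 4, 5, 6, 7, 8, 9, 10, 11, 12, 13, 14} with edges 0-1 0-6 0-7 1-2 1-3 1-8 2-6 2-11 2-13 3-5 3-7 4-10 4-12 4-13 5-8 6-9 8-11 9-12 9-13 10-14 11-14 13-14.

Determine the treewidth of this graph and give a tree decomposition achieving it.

The largest bag has 4 vertices, giving width 3; this decomposition certifies tw(G) ≤ 3. For the lower bound: the 4 vertex sets {4,10,12}, {14}, {13}, {2,6,9,11} are disjoint, each induces a connected subgraph, and every pair is joined by at least one edge of G. Contracting each set to a single vertex therefore yields K_{4} as a minor, and since treewidth is minor-monotone, tw(G) ≥ tw(K_{4}) = 3. Hence tw(G) = 3 exactly.

Treewidth 3.
Bags: B1 = {4, 10, 12, 14}  B2 = {4, 12, 13, 14}  B3 = {9, 12, 13, 14}  B4 = {9, 11, 13, 14}  B5 = {2, 9, 11, 13}  B6 = {2, 6, 9, 11}  B7 = {2, 6, 8, 11}  B8 = {1, 2, 6, 8}  B9 = {0, 1, 6, 8}  B10 = {0, 1, 5, 8}  B11 = {0, 1, 3, 5}  B12 = {0, 3, 5, 7}
Tree: B1–B2, B2–B3, B3–B4, B4–B5, B5–B6, B6–B7, B7–B8, B8–B9, B9–B10, B10–B11, B11–B12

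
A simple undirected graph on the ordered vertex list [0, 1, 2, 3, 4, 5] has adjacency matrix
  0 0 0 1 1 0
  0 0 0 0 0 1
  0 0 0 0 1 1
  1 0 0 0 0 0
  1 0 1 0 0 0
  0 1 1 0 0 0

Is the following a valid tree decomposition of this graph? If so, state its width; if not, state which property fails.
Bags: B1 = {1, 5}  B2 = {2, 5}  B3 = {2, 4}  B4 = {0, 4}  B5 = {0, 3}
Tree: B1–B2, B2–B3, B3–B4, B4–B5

Vertex coverage: the bags together contain {0, 1, 2, 3, 4, 5}, the full vertex set. Edge coverage: each edge of G has both endpoints in at least one bag. Running intersection: for every vertex, the bags containing it form a connected subtree. All three properties hold, so this is a valid tree decomposition of width max|bag| − 1 = 1, and hence tw(G) ≤ 1.

Yes; width 1.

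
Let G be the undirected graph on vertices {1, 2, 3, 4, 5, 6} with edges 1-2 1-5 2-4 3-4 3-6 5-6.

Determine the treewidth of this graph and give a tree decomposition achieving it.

The largest bag has 3 vertices, giving width 2; this decomposition certifies tw(G) ≤ 2. For the lower bound, G contains the cycle 2–1–5–6–3–4–2, so G is not a forest; only forests have treewidth ≤ 1, hence tw(G) ≥ 2. Combining the bounds, tw(G) = 2.

Treewidth 2.
One such decomposition:
Bags: B1 = {1, 2, 5}  B2 = {2, 5, 6}  B3 = {2, 3, 6}  B4 = {2, 3, 4}
Tree: B1–B2, B2–B3, B3–B4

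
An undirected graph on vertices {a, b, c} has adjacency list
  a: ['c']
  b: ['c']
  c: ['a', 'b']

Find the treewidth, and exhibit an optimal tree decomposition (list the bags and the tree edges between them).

Every bag has size at most 2, so the width is 2 − 1 = 1 and tw(G) ≤ 1. Any graph with an edge has treewidth ≥ 1, and G has the edge c–b. The upper and lower bounds meet at 1, so that is the treewidth.

Treewidth 1.
Bags: B1 = {b, c}  B2 = {a, c}
Tree: B1–B2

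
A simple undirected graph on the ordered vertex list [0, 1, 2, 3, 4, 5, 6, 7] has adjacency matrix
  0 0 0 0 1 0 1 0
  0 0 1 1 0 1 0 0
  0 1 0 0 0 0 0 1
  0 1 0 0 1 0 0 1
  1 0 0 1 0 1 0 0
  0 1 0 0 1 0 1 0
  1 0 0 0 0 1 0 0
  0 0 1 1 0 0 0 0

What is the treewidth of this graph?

A width-2 tree decomposition is:
Bags: B1 = {1, 2, 7}  B2 = {1, 3, 7}  B3 = {1, 3, 5}  B4 = {3, 4, 5}  B5 = {4, 5, 6}  B6 = {0, 4, 6}
Tree: B1–B2, B2–B3, B3–B4, B4–B5, B5–B6
The largest bag has 3 vertices, giving width 2; this decomposition certifies tw(G) ≤ 2. The edges 2–7–3–1–2 form a cycle, so G is not a tree and its treewidth is at least 2. Hence tw(G) = 2 exactly.

2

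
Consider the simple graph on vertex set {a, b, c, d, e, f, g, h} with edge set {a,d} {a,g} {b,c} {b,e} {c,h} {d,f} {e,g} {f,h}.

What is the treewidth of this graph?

2

A width-2 tree decomposition is:
Bags: B1 = {a, d, g}  B2 = {d, f, g}  B3 = {f, g, h}  B4 = {c, g, h}  B5 = {b, c, g}  B6 = {b, e, g}
Tree: B1–B2, B2–B3, B3–B4, B4–B5, B5–B6
Every bag has size at most 3, so the width is 3 − 1 = 2 and tw(G) ≤ 2. For the lower bound, G contains the cycle g–a–d–f–h–c–b–e–g, so G is not a forest; only forests have treewidth ≤ 1, hence tw(G) ≥ 2. Combining the bounds, tw(G) = 2.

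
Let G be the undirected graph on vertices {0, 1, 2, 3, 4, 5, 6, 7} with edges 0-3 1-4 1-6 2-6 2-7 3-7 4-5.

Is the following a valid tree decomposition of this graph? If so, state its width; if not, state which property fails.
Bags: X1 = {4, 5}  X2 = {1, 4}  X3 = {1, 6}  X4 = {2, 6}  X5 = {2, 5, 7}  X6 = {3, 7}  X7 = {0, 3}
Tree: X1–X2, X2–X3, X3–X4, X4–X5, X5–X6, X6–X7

A tree decomposition must satisfy three properties: every vertex lies in some bag; for every edge, both endpoints lie together in some bag; and for every vertex, the bags containing it form a connected subtree. Here bags containing vertex 5 are not connected in the tree, so the decomposition is invalid.

No — bags containing vertex 5 are not connected in the tree.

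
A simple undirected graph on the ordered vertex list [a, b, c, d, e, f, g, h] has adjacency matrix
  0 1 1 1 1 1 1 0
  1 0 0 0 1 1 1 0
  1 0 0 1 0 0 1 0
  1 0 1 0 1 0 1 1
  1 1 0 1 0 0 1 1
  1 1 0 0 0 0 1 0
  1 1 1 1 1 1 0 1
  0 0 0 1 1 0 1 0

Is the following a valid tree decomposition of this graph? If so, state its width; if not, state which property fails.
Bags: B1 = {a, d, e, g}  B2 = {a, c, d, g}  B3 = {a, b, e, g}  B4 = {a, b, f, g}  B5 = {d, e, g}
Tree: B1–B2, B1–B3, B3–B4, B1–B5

A tree decomposition must satisfy three properties: every vertex lies in some bag; for every edge, both endpoints lie together in some bag; and for every vertex, the bags containing it form a connected subtree. Here vertex h appears in no bag, so the decomposition is invalid.

No — vertex h appears in no bag.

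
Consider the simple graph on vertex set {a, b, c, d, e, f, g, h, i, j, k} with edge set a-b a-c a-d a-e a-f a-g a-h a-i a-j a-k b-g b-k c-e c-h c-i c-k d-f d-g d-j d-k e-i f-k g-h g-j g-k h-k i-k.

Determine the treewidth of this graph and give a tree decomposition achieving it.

Treewidth 3.
One optimal decomposition is:
Bags: B1 = {a, b, g, k}  B2 = {a, d, g, k}  B3 = {a, d, g, j}  B4 = {a, g, h, k}  B5 = {a, d, f, k}  B6 = {a, c, h, k}  B7 = {a, c, i, k}  B8 = {a, c, e, i}
Tree: B1–B2, B2–B3, B2–B4, B2–B5, B4–B6, B6–B7, B7–B8

Every bag has size at most 4, so the width is 4 − 1 = 3 and tw(G) ≤ 3. For the lower bound, the 4 vertices {a, d, g, j} are pairwise adjacent, and any tree decomposition puts a clique entirely inside one bag — forcing width ≥ 3. Hence tw(G) = 3 exactly.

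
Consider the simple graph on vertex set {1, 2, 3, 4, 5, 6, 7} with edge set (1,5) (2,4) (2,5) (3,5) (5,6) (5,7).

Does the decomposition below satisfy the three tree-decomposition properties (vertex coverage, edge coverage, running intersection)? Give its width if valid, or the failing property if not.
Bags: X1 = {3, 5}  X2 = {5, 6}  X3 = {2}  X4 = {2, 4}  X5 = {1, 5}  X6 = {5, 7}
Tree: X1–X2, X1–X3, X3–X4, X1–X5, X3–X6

A tree decomposition must satisfy three properties: every vertex lies in some bag; for every edge, both endpoints lie together in some bag; and for every vertex, the bags containing it form a connected subtree. Here edge (5,2) lies in no bag, so the decomposition is invalid.

No — edge (5,2) lies in no bag.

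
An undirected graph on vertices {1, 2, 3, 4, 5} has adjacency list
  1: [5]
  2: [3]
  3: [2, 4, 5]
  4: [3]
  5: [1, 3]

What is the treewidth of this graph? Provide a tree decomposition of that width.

Each bag holds 2 vertices, so the decomposition has width 1, which upper-bounds the treewidth. Since G has at least one edge (e.g. 3–5), it is not an edgeless graph, so tw(G) ≥ 1. The upper and lower bounds meet at 1, so that is the treewidth.

Treewidth 1.
Bags: B1 = {3, 5}  B2 = {1, 5}  B3 = {2, 3}  B4 = {3, 4}
Tree: B1–B2, B1–B3, B1–B4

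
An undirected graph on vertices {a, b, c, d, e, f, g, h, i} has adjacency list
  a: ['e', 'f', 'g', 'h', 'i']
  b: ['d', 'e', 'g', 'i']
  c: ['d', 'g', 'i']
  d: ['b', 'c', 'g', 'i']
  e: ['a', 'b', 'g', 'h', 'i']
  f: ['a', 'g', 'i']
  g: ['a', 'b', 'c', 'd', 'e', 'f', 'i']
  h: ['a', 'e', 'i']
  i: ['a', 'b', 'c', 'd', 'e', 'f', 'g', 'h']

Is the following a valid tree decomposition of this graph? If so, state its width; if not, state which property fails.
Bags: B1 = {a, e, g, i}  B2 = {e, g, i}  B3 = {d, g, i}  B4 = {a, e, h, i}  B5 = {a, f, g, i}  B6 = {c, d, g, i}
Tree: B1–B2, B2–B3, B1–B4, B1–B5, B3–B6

No — vertex b appears in no bag.

A tree decomposition must satisfy three properties: every vertex lies in some bag; for every edge, both endpoints lie together in some bag; and for every vertex, the bags containing it form a connected subtree. Here vertex b appears in no bag, so the decomposition is invalid.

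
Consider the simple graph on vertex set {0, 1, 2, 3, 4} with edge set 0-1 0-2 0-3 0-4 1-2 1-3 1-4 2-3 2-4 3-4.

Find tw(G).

A width-4 tree decomposition is:
Bags: B1 = {0, 1, 2, 3, 4}
Tree: (single bag)
A single bag containing all 5 vertices is trivially a valid decomposition of width 4. Conversely, {0, 1, 2, 3, 4} is a clique of size 5, and the vertices of any clique must share a bag in every tree decomposition; so some bag has ≥ 5 vertices and tw(G) ≥ 4. Therefore the treewidth is 4.

4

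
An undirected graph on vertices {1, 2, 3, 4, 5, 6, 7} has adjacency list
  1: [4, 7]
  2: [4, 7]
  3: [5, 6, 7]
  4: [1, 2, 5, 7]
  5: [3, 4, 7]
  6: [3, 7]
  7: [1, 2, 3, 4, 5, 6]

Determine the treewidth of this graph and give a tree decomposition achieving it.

Every bag has size at most 3, so the width is 3 − 1 = 2 and tw(G) ≤ 2. Conversely, {3, 5, 7} is a clique of size 3, and the vertices of any clique must share a bag in every tree decomposition; so some bag has ≥ 3 vertices and tw(G) ≥ 2. The upper and lower bounds meet at 2, so that is the treewidth.

Treewidth 2.
One such decomposition:
Bags: B1 = {3, 5, 7}  B2 = {4, 5, 7}  B3 = {2, 4, 7}  B4 = {1, 4, 7}  B5 = {3, 6, 7}
Tree: B1–B2, B2–B3, B3–B4, B1–B5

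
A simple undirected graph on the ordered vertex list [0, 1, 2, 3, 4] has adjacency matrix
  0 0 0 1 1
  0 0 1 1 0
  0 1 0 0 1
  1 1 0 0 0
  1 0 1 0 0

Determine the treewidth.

A width-2 tree decomposition is:
Bags: B1 = {0, 3, 4}  B2 = {2, 3, 4}  B3 = {1, 2, 3}
Tree: B1–B2, B2–B3
The largest bag has 3 vertices, giving width 2; this decomposition certifies tw(G) ≤ 2. The edges 3–0–4–2–1–3 form a cycle, so G is not a tree and its treewidth is at least 2. Therefore the treewidth is 2.

2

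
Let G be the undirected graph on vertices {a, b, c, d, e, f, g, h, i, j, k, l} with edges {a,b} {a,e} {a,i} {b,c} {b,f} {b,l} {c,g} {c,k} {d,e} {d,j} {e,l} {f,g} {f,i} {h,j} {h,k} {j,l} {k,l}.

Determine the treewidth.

A width-3 tree decomposition is:
Bags: B1 = {d, e, h, j}  B2 = {e, h, j, l}  B3 = {e, h, k, l}  B4 = {a, e, k, l}  B5 = {a, b, k, l}  B6 = {a, b, c, k}  B7 = {a, b, c, i}  B8 = {b, c, f, i}  B9 = {c, f, g, i}
Tree: B1–B2, B2–B3, B3–B4, B4–B5, B5–B6, B6–B7, B7–B8, B8–B9
Each bag holds 4 vertices, so the decomposition has width 3, which upper-bounds the treewidth. For the lower bound: the 4 vertex sets {d,h,j}, {e}, {l}, {a,b,c,k} are disjoint, each induces a connected subgraph, and every pair is joined by at least one edge of G. Contracting each set to a single vertex therefore yields K_{4} as a minor, and since treewidth is minor-monotone, tw(G) ≥ tw(K_{4}) = 3. The upper and lower bounds meet at 3, so that is the treewidth.

3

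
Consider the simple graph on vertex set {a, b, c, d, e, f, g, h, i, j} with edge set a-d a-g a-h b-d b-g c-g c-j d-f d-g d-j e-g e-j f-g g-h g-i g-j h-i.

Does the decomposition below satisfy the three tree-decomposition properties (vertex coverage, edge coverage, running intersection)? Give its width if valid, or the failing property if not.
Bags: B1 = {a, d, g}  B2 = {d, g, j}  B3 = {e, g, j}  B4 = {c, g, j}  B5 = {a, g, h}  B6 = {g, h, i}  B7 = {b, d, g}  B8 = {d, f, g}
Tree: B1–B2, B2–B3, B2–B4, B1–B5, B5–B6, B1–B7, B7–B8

Yes; width 2.

Every vertex of G appears in some bag (union = {a, b, c, d, e, f, g, h, i, j}); every edge is covered by a bag; and for each vertex v the set of bags containing v is connected in the bag tree. The decomposition is therefore valid. The largest bag has 3 vertices, so the width is 2.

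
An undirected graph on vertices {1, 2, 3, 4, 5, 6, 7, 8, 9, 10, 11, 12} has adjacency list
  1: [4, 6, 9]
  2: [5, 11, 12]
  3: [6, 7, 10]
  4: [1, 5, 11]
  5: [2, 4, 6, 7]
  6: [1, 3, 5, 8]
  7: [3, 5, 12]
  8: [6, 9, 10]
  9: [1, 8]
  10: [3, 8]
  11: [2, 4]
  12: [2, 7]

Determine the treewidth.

A width-3 tree decomposition is:
Bags: B1 = {2, 4, 11, 12}  B2 = {2, 4, 5, 12}  B3 = {4, 5, 7, 12}  B4 = {1, 4, 5, 7}  B5 = {1, 5, 6, 7}  B6 = {1, 3, 6, 7}  B7 = {1, 3, 6, 9}  B8 = {3, 6, 8, 9}  B9 = {3, 8, 9, 10}
Tree: B1–B2, B2–B3, B3–B4, B4–B5, B5–B6, B6–B7, B7–B8, B8–B9
Each bag holds 4 vertices, so the decomposition has width 3, which upper-bounds the treewidth. For the lower bound: the 4 vertex sets {2,11,12}, {4}, {5}, {1,3,6,7} are disjoint, each induces a connected subgraph, and every pair is joined by at least one edge of G. Contracting each set to a single vertex therefore yields K_{4} as a minor, and since treewidth is minor-monotone, tw(G) ≥ tw(K_{4}) = 3. Hence tw(G) = 3 exactly.

3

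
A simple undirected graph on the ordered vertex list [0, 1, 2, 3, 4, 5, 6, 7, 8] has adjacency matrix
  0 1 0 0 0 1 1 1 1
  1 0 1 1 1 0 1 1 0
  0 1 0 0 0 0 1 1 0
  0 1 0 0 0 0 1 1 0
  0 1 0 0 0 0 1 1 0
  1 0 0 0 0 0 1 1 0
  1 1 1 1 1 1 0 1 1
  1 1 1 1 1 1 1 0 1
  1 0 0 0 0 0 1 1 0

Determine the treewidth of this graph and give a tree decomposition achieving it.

Treewidth 3.
One optimal decomposition is:
Bags: B1 = {1, 4, 6, 7}  B2 = {0, 1, 6, 7}  B3 = {0, 6, 7, 8}  B4 = {1, 3, 6, 7}  B5 = {0, 5, 6, 7}  B6 = {1, 2, 6, 7}
Tree: B1–B2, B2–B3, B1–B4, B3–B5, B1–B6

Every bag has size at most 4, so the width is 4 − 1 = 3 and tw(G) ≤ 3. For the lower bound, the 4 vertices {0, 6, 7, 8} are pairwise adjacent, and any tree decomposition puts a clique entirely inside one bag — forcing width ≥ 3. The upper and lower bounds meet at 3, so that is the treewidth.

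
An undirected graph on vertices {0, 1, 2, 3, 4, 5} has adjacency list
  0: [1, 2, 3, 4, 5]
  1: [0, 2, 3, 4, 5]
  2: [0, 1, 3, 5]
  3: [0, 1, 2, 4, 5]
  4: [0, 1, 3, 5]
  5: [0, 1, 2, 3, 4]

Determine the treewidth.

4

A width-4 tree decomposition is:
Bags: B1 = {0, 1, 2, 3, 5}  B2 = {0, 1, 3, 4, 5}
Tree: B1–B2
Each bag holds 5 vertices, so the decomposition has width 4, which upper-bounds the treewidth. Conversely, {0, 1, 2, 3, 5} is a clique of size 5, and the vertices of any clique must share a bag in every tree decomposition; so some bag has ≥ 5 vertices and tw(G) ≥ 4. The upper and lower bounds meet at 4, so that is the treewidth.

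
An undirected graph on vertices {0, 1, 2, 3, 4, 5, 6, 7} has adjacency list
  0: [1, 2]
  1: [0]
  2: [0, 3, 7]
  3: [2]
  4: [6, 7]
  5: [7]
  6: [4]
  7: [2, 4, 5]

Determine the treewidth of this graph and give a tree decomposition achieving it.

Every bag has size at most 2, so the width is 2 − 1 = 1 and tw(G) ≤ 1. G has an edge, so its treewidth is at least 1. The upper and lower bounds meet at 1, so that is the treewidth.

Treewidth 1.
One such decomposition:
Bags: B1 = {2, 7}  B2 = {0, 2}  B3 = {5, 7}  B4 = {0, 1}  B5 = {2, 3}  B6 = {4, 7}  B7 = {4, 6}
Tree: B1–B2, B1–B3, B2–B4, B1–B5, B1–B6, B6–B7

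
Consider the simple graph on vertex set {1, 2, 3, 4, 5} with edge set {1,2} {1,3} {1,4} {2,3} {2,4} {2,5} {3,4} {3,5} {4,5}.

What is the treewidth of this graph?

A width-3 tree decomposition is:
Bags: B1 = {1, 2, 3, 4}  B2 = {2, 3, 4, 5}
Tree: B1–B2
Every bag has size at most 4, so the width is 4 − 1 = 3 and tw(G) ≤ 3. On the other hand G contains the 4-clique {1, 2, 3, 4}. A clique must lie in a single bag of any decomposition, so no decomposition can have width below 3. The upper and lower bounds meet at 3, so that is the treewidth.

3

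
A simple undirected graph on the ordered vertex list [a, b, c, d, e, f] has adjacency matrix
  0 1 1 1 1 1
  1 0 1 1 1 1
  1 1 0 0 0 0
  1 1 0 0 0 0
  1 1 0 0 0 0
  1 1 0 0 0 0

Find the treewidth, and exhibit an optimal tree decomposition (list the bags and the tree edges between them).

Each bag holds 3 vertices, so the decomposition has width 2, which upper-bounds the treewidth. For the lower bound, the 3 vertices {a, b, d} are pairwise adjacent, and any tree decomposition puts a clique entirely inside one bag — forcing width ≥ 2. Combining the bounds, tw(G) = 2.

Treewidth 2.
Bags: B1 = {a, b, e}  B2 = {a, b, c}  B3 = {a, b, d}  B4 = {a, b, f}
Tree: B1–B2, B1–B3, B2–B4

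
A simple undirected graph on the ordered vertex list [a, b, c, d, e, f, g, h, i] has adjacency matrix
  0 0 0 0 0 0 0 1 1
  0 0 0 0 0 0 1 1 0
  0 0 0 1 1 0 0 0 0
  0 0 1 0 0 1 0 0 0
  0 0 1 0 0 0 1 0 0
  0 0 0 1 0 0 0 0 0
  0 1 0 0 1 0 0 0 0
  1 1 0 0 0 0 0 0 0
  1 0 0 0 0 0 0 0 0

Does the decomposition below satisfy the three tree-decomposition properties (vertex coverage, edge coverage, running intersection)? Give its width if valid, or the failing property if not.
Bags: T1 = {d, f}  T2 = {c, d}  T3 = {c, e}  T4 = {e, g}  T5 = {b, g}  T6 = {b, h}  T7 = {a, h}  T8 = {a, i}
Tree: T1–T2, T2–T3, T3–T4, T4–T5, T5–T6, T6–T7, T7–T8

Yes; width 1.

Every vertex of G appears in some bag (union = {a, b, c, d, e, f, g, h, i}); every edge is covered by a bag; and for each vertex v the set of bags containing v is connected in the bag tree. The decomposition is therefore valid. The largest bag has 2 vertices, so the width is 1.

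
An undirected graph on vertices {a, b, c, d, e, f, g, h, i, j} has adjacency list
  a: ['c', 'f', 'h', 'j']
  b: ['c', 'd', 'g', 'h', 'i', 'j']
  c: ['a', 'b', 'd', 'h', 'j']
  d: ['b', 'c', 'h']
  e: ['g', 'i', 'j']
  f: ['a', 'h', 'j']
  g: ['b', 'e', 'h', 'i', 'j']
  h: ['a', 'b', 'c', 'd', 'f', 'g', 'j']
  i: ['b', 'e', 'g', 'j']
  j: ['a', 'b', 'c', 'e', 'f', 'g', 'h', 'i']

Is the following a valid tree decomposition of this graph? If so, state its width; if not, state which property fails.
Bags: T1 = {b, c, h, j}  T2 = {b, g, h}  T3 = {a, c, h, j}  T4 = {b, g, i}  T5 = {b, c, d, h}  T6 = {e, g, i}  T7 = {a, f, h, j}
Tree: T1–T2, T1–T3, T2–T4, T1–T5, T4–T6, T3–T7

No — edge (j,g) lies in no bag.

A tree decomposition must satisfy three properties: every vertex lies in some bag; for every edge, both endpoints lie together in some bag; and for every vertex, the bags containing it form a connected subtree. Here edge (j,g) lies in no bag, so the decomposition is invalid.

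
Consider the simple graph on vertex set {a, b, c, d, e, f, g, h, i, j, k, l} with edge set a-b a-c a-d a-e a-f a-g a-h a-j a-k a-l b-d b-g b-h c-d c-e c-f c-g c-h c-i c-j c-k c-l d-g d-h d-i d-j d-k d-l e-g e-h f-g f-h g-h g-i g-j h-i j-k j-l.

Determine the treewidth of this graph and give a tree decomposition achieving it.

Treewidth 4.
Bags: B1 = {c, d, g, h, i}  B2 = {a, c, d, g, h}  B3 = {a, c, f, g, h}  B4 = {a, c, d, g, j}  B5 = {a, b, d, g, h}  B6 = {a, c, d, j, k}  B7 = {a, c, e, g, h}  B8 = {a, c, d, j, l}
Tree: B1–B2, B2–B3, B2–B4, B2–B5, B4–B6, B2–B7, B6–B8

Each bag holds 5 vertices, so the decomposition has width 4, which upper-bounds the treewidth. On the other hand G contains the 5-clique {a, c, d, g, j}. A clique must lie in a single bag of any decomposition, so no decomposition can have width below 4. Therefore the treewidth is 4.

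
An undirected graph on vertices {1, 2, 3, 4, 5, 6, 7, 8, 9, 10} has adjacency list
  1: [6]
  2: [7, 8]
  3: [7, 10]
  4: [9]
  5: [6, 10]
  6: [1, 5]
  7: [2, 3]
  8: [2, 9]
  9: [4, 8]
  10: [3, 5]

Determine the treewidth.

A width-1 tree decomposition is:
Bags: B1 = {1, 6}  B2 = {5, 6}  B3 = {5, 10}  B4 = {3, 10}  B5 = {3, 7}  B6 = {2, 7}  B7 = {2, 8}  B8 = {8, 9}  B9 = {4, 9}
Tree: B1–B2, B2–B3, B3–B4, B4–B5, B5–B6, B6–B7, B7–B8, B8–B9
The largest bag has 2 vertices, giving width 1; this decomposition certifies tw(G) ≤ 1. Since G has at least one edge (e.g. 1–6), it is not an edgeless graph, so tw(G) ≥ 1. Hence tw(G) = 1 exactly.

1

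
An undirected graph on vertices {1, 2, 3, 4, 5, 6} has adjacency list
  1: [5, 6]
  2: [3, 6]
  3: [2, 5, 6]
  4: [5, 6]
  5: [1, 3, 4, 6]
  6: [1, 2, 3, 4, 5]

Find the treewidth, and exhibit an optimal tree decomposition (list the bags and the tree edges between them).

Treewidth 2.
Bags: B1 = {2, 3, 6}  B2 = {3, 5, 6}  B3 = {1, 5, 6}  B4 = {4, 5, 6}
Tree: B1–B2, B2–B3, B3–B4

Every bag has size at most 3, so the width is 3 − 1 = 2 and tw(G) ≤ 2. For the lower bound, the 3 vertices {2, 3, 6} are pairwise adjacent, and any tree decomposition puts a clique entirely inside one bag — forcing width ≥ 2. Therefore the treewidth is 2.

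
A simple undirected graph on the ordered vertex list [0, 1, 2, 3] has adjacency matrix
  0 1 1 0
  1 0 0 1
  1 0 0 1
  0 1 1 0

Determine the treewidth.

A width-2 tree decomposition is:
Bags: B1 = {0, 1, 2}  B2 = {1, 2, 3}
Tree: B1–B2
Every bag has size at most 3, so the width is 3 − 1 = 2 and tw(G) ≤ 2. Since 1–0–2–3–1 is a cycle in G, G is not acyclic. Forests are exactly the graphs of treewidth ≤ 1, so tw(G) ≥ 2. Therefore the treewidth is 2.

2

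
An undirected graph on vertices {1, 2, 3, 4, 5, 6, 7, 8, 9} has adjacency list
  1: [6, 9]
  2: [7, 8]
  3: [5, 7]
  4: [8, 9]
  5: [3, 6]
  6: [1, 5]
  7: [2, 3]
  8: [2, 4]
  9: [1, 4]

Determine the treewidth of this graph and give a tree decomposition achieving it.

Treewidth 2.
Bags: B1 = {2, 3, 7}  B2 = {2, 3, 8}  B3 = {3, 4, 8}  B4 = {3, 4, 9}  B5 = {1, 3, 9}  B6 = {1, 3, 6}  B7 = {3, 5, 6}
Tree: B1–B2, B2–B3, B3–B4, B4–B5, B5–B6, B6–B7

Every bag has size at most 3, so the width is 3 − 1 = 2 and tw(G) ≤ 2. The edges 3–7–2–8–4–9–1–6–5–3 form a cycle, so G is not a tree and its treewidth is at least 2. The upper and lower bounds meet at 2, so that is the treewidth.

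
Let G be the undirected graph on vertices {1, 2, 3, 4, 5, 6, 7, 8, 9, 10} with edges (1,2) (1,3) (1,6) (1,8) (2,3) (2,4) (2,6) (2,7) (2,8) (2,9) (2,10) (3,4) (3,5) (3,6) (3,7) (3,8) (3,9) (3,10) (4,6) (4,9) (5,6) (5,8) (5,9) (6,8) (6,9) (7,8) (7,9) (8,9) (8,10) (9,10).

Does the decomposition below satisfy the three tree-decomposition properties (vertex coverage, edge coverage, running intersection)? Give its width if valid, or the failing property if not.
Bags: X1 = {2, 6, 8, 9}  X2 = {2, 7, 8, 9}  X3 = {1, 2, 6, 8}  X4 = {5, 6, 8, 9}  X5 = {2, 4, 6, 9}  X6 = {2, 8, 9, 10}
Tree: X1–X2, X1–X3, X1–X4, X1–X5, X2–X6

No — vertex 3 appears in no bag.

A tree decomposition must satisfy three properties: every vertex lies in some bag; for every edge, both endpoints lie together in some bag; and for every vertex, the bags containing it form a connected subtree. Here vertex 3 appears in no bag, so the decomposition is invalid.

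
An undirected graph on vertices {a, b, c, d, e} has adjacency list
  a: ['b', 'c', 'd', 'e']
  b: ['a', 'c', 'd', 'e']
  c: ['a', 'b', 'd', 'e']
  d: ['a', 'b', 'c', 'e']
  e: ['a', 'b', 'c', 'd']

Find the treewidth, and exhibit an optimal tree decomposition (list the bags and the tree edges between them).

Treewidth 4.
Bags: B1 = {a, b, c, d, e}
Tree: (single bag)

With just one bag of size 5, the width is 5 − 1 = 4, so tw(G) ≤ 4. For the lower bound, the 5 vertices {a, b, c, d, e} are pairwise adjacent, and any tree decomposition puts a clique entirely inside one bag — forcing width ≥ 4. Combining the bounds, tw(G) = 4.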